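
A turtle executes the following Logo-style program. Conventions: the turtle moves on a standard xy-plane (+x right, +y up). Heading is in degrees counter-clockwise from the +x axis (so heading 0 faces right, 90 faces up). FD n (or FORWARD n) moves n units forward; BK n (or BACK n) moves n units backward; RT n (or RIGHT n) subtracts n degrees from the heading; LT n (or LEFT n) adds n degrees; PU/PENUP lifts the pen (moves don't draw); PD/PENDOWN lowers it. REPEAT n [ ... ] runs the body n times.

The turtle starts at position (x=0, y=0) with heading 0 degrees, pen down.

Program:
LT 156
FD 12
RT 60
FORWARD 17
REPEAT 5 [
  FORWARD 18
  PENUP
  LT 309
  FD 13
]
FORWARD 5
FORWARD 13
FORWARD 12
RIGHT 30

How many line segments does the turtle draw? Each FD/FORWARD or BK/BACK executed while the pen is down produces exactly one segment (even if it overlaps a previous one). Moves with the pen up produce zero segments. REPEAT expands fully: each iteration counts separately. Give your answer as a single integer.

Executing turtle program step by step:
Start: pos=(0,0), heading=0, pen down
LT 156: heading 0 -> 156
FD 12: (0,0) -> (-10.963,4.881) [heading=156, draw]
RT 60: heading 156 -> 96
FD 17: (-10.963,4.881) -> (-12.74,21.788) [heading=96, draw]
REPEAT 5 [
  -- iteration 1/5 --
  FD 18: (-12.74,21.788) -> (-14.621,39.689) [heading=96, draw]
  PU: pen up
  LT 309: heading 96 -> 45
  FD 13: (-14.621,39.689) -> (-5.429,48.881) [heading=45, move]
  -- iteration 2/5 --
  FD 18: (-5.429,48.881) -> (7.299,61.609) [heading=45, move]
  PU: pen up
  LT 309: heading 45 -> 354
  FD 13: (7.299,61.609) -> (20.228,60.251) [heading=354, move]
  -- iteration 3/5 --
  FD 18: (20.228,60.251) -> (38.129,58.369) [heading=354, move]
  PU: pen up
  LT 309: heading 354 -> 303
  FD 13: (38.129,58.369) -> (45.21,47.466) [heading=303, move]
  -- iteration 4/5 --
  FD 18: (45.21,47.466) -> (55.013,32.37) [heading=303, move]
  PU: pen up
  LT 309: heading 303 -> 252
  FD 13: (55.013,32.37) -> (50.996,20.007) [heading=252, move]
  -- iteration 5/5 --
  FD 18: (50.996,20.007) -> (45.434,2.887) [heading=252, move]
  PU: pen up
  LT 309: heading 252 -> 201
  FD 13: (45.434,2.887) -> (33.297,-1.771) [heading=201, move]
]
FD 5: (33.297,-1.771) -> (28.629,-3.563) [heading=201, move]
FD 13: (28.629,-3.563) -> (16.493,-8.222) [heading=201, move]
FD 12: (16.493,-8.222) -> (5.29,-12.522) [heading=201, move]
RT 30: heading 201 -> 171
Final: pos=(5.29,-12.522), heading=171, 3 segment(s) drawn
Segments drawn: 3

Answer: 3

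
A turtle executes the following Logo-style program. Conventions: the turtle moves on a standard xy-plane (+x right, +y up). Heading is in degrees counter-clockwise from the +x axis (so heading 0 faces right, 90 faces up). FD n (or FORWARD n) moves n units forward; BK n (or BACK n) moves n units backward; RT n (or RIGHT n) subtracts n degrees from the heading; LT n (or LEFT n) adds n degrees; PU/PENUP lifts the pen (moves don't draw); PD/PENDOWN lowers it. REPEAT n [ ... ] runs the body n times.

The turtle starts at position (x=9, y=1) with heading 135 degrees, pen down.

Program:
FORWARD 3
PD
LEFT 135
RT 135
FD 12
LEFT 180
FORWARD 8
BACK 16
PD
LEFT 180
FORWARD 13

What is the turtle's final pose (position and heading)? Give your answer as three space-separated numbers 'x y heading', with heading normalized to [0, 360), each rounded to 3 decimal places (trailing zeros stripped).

Answer: -16.456 26.456 135

Derivation:
Executing turtle program step by step:
Start: pos=(9,1), heading=135, pen down
FD 3: (9,1) -> (6.879,3.121) [heading=135, draw]
PD: pen down
LT 135: heading 135 -> 270
RT 135: heading 270 -> 135
FD 12: (6.879,3.121) -> (-1.607,11.607) [heading=135, draw]
LT 180: heading 135 -> 315
FD 8: (-1.607,11.607) -> (4.05,5.95) [heading=315, draw]
BK 16: (4.05,5.95) -> (-7.263,17.263) [heading=315, draw]
PD: pen down
LT 180: heading 315 -> 135
FD 13: (-7.263,17.263) -> (-16.456,26.456) [heading=135, draw]
Final: pos=(-16.456,26.456), heading=135, 5 segment(s) drawn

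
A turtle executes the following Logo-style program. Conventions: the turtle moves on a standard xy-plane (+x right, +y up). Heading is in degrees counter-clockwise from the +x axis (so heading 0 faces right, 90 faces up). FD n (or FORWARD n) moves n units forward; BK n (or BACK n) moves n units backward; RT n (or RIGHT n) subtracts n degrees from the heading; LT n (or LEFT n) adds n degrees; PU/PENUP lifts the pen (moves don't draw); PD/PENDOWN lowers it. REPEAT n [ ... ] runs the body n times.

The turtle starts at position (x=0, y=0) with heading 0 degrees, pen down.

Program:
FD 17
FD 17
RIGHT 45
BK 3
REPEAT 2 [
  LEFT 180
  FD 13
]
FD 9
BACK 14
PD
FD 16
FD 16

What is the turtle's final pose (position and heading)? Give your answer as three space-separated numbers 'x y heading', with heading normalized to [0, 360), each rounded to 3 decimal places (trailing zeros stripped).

Answer: 50.971 -16.971 315

Derivation:
Executing turtle program step by step:
Start: pos=(0,0), heading=0, pen down
FD 17: (0,0) -> (17,0) [heading=0, draw]
FD 17: (17,0) -> (34,0) [heading=0, draw]
RT 45: heading 0 -> 315
BK 3: (34,0) -> (31.879,2.121) [heading=315, draw]
REPEAT 2 [
  -- iteration 1/2 --
  LT 180: heading 315 -> 135
  FD 13: (31.879,2.121) -> (22.686,11.314) [heading=135, draw]
  -- iteration 2/2 --
  LT 180: heading 135 -> 315
  FD 13: (22.686,11.314) -> (31.879,2.121) [heading=315, draw]
]
FD 9: (31.879,2.121) -> (38.243,-4.243) [heading=315, draw]
BK 14: (38.243,-4.243) -> (28.343,5.657) [heading=315, draw]
PD: pen down
FD 16: (28.343,5.657) -> (39.657,-5.657) [heading=315, draw]
FD 16: (39.657,-5.657) -> (50.971,-16.971) [heading=315, draw]
Final: pos=(50.971,-16.971), heading=315, 9 segment(s) drawn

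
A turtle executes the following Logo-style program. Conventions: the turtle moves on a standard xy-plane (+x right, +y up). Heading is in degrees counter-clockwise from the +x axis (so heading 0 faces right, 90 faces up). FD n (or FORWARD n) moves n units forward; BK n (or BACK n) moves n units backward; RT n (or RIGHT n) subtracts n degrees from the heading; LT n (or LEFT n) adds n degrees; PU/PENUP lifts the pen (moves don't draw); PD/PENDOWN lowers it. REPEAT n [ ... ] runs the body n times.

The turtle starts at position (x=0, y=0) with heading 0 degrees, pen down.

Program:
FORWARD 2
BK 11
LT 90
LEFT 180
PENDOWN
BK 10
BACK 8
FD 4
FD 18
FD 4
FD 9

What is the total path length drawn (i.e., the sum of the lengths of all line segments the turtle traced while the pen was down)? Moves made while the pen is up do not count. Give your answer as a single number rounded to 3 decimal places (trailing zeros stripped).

Answer: 66

Derivation:
Executing turtle program step by step:
Start: pos=(0,0), heading=0, pen down
FD 2: (0,0) -> (2,0) [heading=0, draw]
BK 11: (2,0) -> (-9,0) [heading=0, draw]
LT 90: heading 0 -> 90
LT 180: heading 90 -> 270
PD: pen down
BK 10: (-9,0) -> (-9,10) [heading=270, draw]
BK 8: (-9,10) -> (-9,18) [heading=270, draw]
FD 4: (-9,18) -> (-9,14) [heading=270, draw]
FD 18: (-9,14) -> (-9,-4) [heading=270, draw]
FD 4: (-9,-4) -> (-9,-8) [heading=270, draw]
FD 9: (-9,-8) -> (-9,-17) [heading=270, draw]
Final: pos=(-9,-17), heading=270, 8 segment(s) drawn

Segment lengths:
  seg 1: (0,0) -> (2,0), length = 2
  seg 2: (2,0) -> (-9,0), length = 11
  seg 3: (-9,0) -> (-9,10), length = 10
  seg 4: (-9,10) -> (-9,18), length = 8
  seg 5: (-9,18) -> (-9,14), length = 4
  seg 6: (-9,14) -> (-9,-4), length = 18
  seg 7: (-9,-4) -> (-9,-8), length = 4
  seg 8: (-9,-8) -> (-9,-17), length = 9
Total = 66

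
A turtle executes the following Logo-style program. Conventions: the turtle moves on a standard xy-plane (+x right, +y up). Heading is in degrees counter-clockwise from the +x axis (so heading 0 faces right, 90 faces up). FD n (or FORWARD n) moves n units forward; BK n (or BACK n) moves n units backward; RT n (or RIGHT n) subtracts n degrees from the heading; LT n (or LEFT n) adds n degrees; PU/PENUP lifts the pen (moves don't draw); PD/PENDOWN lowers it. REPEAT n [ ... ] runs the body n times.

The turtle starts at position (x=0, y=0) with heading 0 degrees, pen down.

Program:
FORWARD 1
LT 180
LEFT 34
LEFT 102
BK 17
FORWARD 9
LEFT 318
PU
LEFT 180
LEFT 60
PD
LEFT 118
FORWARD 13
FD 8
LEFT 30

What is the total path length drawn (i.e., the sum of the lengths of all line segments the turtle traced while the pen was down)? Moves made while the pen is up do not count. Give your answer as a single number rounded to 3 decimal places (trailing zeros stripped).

Answer: 48

Derivation:
Executing turtle program step by step:
Start: pos=(0,0), heading=0, pen down
FD 1: (0,0) -> (1,0) [heading=0, draw]
LT 180: heading 0 -> 180
LT 34: heading 180 -> 214
LT 102: heading 214 -> 316
BK 17: (1,0) -> (-11.229,11.809) [heading=316, draw]
FD 9: (-11.229,11.809) -> (-4.755,5.557) [heading=316, draw]
LT 318: heading 316 -> 274
PU: pen up
LT 180: heading 274 -> 94
LT 60: heading 94 -> 154
PD: pen down
LT 118: heading 154 -> 272
FD 13: (-4.755,5.557) -> (-4.301,-7.435) [heading=272, draw]
FD 8: (-4.301,-7.435) -> (-4.022,-15.43) [heading=272, draw]
LT 30: heading 272 -> 302
Final: pos=(-4.022,-15.43), heading=302, 5 segment(s) drawn

Segment lengths:
  seg 1: (0,0) -> (1,0), length = 1
  seg 2: (1,0) -> (-11.229,11.809), length = 17
  seg 3: (-11.229,11.809) -> (-4.755,5.557), length = 9
  seg 4: (-4.755,5.557) -> (-4.301,-7.435), length = 13
  seg 5: (-4.301,-7.435) -> (-4.022,-15.43), length = 8
Total = 48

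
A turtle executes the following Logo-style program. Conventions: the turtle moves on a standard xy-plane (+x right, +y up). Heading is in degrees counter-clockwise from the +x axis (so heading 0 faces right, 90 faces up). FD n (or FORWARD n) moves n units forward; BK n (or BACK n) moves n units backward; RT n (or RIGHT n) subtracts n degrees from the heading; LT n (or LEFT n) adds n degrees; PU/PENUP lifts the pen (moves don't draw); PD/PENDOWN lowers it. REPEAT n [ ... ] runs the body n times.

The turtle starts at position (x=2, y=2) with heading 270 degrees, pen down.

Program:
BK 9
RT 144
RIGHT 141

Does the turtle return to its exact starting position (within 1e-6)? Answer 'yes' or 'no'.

Answer: no

Derivation:
Executing turtle program step by step:
Start: pos=(2,2), heading=270, pen down
BK 9: (2,2) -> (2,11) [heading=270, draw]
RT 144: heading 270 -> 126
RT 141: heading 126 -> 345
Final: pos=(2,11), heading=345, 1 segment(s) drawn

Start position: (2, 2)
Final position: (2, 11)
Distance = 9; >= 1e-6 -> NOT closed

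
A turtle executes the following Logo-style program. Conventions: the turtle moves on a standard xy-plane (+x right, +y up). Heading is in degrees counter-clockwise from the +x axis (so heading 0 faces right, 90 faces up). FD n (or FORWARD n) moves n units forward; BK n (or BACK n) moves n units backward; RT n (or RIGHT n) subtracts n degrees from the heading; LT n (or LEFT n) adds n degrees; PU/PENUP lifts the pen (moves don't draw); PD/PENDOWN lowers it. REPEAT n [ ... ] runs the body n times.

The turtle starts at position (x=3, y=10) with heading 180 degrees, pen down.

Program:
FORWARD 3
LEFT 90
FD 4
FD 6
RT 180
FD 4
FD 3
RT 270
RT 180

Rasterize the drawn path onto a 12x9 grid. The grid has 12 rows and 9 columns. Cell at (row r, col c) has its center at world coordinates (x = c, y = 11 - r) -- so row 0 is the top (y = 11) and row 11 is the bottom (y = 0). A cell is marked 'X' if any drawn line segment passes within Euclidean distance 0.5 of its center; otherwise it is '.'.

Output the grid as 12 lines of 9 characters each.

Segment 0: (3,10) -> (0,10)
Segment 1: (0,10) -> (-0,6)
Segment 2: (-0,6) -> (-0,0)
Segment 3: (-0,0) -> (-0,4)
Segment 4: (-0,4) -> (-0,7)

Answer: .........
XXXX.....
X........
X........
X........
X........
X........
X........
X........
X........
X........
X........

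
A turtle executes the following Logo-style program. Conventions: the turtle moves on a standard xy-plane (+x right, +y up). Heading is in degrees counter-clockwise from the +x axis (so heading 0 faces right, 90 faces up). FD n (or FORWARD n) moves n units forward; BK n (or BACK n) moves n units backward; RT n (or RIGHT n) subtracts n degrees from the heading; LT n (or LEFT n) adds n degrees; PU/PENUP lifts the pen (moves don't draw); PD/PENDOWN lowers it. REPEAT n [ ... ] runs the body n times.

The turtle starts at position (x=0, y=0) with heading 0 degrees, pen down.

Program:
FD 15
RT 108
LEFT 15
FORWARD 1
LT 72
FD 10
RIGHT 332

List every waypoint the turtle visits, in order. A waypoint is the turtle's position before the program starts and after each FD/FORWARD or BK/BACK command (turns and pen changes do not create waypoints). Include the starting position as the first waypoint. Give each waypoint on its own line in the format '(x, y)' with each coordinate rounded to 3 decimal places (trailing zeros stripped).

Executing turtle program step by step:
Start: pos=(0,0), heading=0, pen down
FD 15: (0,0) -> (15,0) [heading=0, draw]
RT 108: heading 0 -> 252
LT 15: heading 252 -> 267
FD 1: (15,0) -> (14.948,-0.999) [heading=267, draw]
LT 72: heading 267 -> 339
FD 10: (14.948,-0.999) -> (24.283,-4.582) [heading=339, draw]
RT 332: heading 339 -> 7
Final: pos=(24.283,-4.582), heading=7, 3 segment(s) drawn
Waypoints (4 total):
(0, 0)
(15, 0)
(14.948, -0.999)
(24.283, -4.582)

Answer: (0, 0)
(15, 0)
(14.948, -0.999)
(24.283, -4.582)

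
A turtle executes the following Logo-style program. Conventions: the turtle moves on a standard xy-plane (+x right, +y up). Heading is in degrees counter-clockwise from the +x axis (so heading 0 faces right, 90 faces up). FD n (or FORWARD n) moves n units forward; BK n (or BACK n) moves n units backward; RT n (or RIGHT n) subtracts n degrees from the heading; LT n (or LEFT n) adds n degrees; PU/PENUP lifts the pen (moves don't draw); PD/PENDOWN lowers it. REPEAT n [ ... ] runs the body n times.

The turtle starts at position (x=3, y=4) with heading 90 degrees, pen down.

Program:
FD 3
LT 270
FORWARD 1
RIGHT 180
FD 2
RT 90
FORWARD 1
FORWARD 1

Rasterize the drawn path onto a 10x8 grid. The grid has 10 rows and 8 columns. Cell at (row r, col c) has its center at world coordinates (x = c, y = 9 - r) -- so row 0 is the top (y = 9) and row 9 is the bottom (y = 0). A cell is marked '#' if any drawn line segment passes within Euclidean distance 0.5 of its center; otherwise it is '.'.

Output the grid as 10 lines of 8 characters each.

Segment 0: (3,4) -> (3,7)
Segment 1: (3,7) -> (4,7)
Segment 2: (4,7) -> (2,7)
Segment 3: (2,7) -> (2,8)
Segment 4: (2,8) -> (2,9)

Answer: ..#.....
..#.....
..###...
...#....
...#....
...#....
........
........
........
........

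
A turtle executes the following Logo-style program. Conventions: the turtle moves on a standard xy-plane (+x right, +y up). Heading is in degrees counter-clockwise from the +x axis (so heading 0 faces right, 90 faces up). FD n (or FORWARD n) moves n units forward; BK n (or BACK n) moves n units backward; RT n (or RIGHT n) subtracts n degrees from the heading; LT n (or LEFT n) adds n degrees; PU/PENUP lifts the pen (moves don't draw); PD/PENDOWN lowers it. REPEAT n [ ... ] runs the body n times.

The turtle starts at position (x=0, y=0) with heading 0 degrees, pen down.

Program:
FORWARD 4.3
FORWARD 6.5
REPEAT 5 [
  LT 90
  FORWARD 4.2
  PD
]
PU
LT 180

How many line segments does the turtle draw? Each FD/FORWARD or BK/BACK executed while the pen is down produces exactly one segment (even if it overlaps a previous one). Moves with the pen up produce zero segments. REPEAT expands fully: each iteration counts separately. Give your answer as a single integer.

Answer: 7

Derivation:
Executing turtle program step by step:
Start: pos=(0,0), heading=0, pen down
FD 4.3: (0,0) -> (4.3,0) [heading=0, draw]
FD 6.5: (4.3,0) -> (10.8,0) [heading=0, draw]
REPEAT 5 [
  -- iteration 1/5 --
  LT 90: heading 0 -> 90
  FD 4.2: (10.8,0) -> (10.8,4.2) [heading=90, draw]
  PD: pen down
  -- iteration 2/5 --
  LT 90: heading 90 -> 180
  FD 4.2: (10.8,4.2) -> (6.6,4.2) [heading=180, draw]
  PD: pen down
  -- iteration 3/5 --
  LT 90: heading 180 -> 270
  FD 4.2: (6.6,4.2) -> (6.6,0) [heading=270, draw]
  PD: pen down
  -- iteration 4/5 --
  LT 90: heading 270 -> 0
  FD 4.2: (6.6,0) -> (10.8,0) [heading=0, draw]
  PD: pen down
  -- iteration 5/5 --
  LT 90: heading 0 -> 90
  FD 4.2: (10.8,0) -> (10.8,4.2) [heading=90, draw]
  PD: pen down
]
PU: pen up
LT 180: heading 90 -> 270
Final: pos=(10.8,4.2), heading=270, 7 segment(s) drawn
Segments drawn: 7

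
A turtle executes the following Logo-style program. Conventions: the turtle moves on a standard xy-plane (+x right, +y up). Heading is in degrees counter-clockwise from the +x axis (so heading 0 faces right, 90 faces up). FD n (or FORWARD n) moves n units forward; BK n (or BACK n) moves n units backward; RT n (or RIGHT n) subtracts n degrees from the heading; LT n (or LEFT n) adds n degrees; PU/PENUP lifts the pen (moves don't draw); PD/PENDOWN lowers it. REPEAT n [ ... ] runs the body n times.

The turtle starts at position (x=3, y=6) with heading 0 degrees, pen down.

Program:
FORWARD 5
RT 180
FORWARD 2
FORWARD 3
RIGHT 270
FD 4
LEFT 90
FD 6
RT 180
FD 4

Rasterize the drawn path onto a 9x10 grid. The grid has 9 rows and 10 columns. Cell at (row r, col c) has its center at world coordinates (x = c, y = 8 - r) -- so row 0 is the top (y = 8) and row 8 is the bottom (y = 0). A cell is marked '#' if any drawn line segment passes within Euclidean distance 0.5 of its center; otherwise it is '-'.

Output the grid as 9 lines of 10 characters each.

Segment 0: (3,6) -> (8,6)
Segment 1: (8,6) -> (6,6)
Segment 2: (6,6) -> (3,6)
Segment 3: (3,6) -> (3,2)
Segment 4: (3,2) -> (9,2)
Segment 5: (9,2) -> (5,2)

Answer: ----------
----------
---######-
---#------
---#------
---#------
---#######
----------
----------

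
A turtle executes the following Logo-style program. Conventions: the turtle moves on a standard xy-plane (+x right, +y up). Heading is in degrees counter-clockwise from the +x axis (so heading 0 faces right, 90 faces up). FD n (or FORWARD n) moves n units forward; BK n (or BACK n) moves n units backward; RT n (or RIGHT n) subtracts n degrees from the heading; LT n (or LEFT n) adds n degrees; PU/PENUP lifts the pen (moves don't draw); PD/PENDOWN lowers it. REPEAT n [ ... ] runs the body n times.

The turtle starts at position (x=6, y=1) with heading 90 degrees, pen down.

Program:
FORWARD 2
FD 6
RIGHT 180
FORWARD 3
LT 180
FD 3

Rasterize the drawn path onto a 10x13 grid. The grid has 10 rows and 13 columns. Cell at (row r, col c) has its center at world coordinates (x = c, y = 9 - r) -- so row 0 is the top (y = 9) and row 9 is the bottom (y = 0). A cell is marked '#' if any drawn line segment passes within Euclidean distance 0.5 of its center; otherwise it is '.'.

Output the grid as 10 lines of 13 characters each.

Answer: ......#......
......#......
......#......
......#......
......#......
......#......
......#......
......#......
......#......
.............

Derivation:
Segment 0: (6,1) -> (6,3)
Segment 1: (6,3) -> (6,9)
Segment 2: (6,9) -> (6,6)
Segment 3: (6,6) -> (6,9)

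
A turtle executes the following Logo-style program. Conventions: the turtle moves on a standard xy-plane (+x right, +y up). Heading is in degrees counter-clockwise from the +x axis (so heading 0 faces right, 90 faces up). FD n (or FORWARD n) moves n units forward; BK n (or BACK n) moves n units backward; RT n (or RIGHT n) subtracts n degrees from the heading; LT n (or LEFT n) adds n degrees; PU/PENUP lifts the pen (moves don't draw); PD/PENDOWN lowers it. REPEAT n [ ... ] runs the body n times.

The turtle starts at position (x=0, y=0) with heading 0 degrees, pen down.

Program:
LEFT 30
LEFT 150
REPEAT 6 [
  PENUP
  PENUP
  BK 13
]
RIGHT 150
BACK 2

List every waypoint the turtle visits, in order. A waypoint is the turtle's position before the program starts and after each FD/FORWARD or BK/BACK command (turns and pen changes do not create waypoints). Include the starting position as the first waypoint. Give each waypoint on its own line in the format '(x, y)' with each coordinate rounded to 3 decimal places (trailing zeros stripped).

Answer: (0, 0)
(13, 0)
(26, 0)
(39, 0)
(52, 0)
(65, 0)
(78, 0)
(76.268, -1)

Derivation:
Executing turtle program step by step:
Start: pos=(0,0), heading=0, pen down
LT 30: heading 0 -> 30
LT 150: heading 30 -> 180
REPEAT 6 [
  -- iteration 1/6 --
  PU: pen up
  PU: pen up
  BK 13: (0,0) -> (13,0) [heading=180, move]
  -- iteration 2/6 --
  PU: pen up
  PU: pen up
  BK 13: (13,0) -> (26,0) [heading=180, move]
  -- iteration 3/6 --
  PU: pen up
  PU: pen up
  BK 13: (26,0) -> (39,0) [heading=180, move]
  -- iteration 4/6 --
  PU: pen up
  PU: pen up
  BK 13: (39,0) -> (52,0) [heading=180, move]
  -- iteration 5/6 --
  PU: pen up
  PU: pen up
  BK 13: (52,0) -> (65,0) [heading=180, move]
  -- iteration 6/6 --
  PU: pen up
  PU: pen up
  BK 13: (65,0) -> (78,0) [heading=180, move]
]
RT 150: heading 180 -> 30
BK 2: (78,0) -> (76.268,-1) [heading=30, move]
Final: pos=(76.268,-1), heading=30, 0 segment(s) drawn
Waypoints (8 total):
(0, 0)
(13, 0)
(26, 0)
(39, 0)
(52, 0)
(65, 0)
(78, 0)
(76.268, -1)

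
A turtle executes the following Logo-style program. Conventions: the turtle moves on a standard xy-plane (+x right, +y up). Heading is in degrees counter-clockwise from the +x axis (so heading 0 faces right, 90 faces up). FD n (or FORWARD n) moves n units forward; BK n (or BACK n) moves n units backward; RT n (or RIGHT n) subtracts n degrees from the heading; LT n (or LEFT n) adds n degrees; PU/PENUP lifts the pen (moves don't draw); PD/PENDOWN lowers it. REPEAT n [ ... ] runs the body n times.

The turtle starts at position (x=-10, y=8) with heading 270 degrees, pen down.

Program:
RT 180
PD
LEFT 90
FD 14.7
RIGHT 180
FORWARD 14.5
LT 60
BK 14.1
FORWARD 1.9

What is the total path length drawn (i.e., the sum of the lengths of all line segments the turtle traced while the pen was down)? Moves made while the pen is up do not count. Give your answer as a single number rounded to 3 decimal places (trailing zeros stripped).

Answer: 45.2

Derivation:
Executing turtle program step by step:
Start: pos=(-10,8), heading=270, pen down
RT 180: heading 270 -> 90
PD: pen down
LT 90: heading 90 -> 180
FD 14.7: (-10,8) -> (-24.7,8) [heading=180, draw]
RT 180: heading 180 -> 0
FD 14.5: (-24.7,8) -> (-10.2,8) [heading=0, draw]
LT 60: heading 0 -> 60
BK 14.1: (-10.2,8) -> (-17.25,-4.211) [heading=60, draw]
FD 1.9: (-17.25,-4.211) -> (-16.3,-2.566) [heading=60, draw]
Final: pos=(-16.3,-2.566), heading=60, 4 segment(s) drawn

Segment lengths:
  seg 1: (-10,8) -> (-24.7,8), length = 14.7
  seg 2: (-24.7,8) -> (-10.2,8), length = 14.5
  seg 3: (-10.2,8) -> (-17.25,-4.211), length = 14.1
  seg 4: (-17.25,-4.211) -> (-16.3,-2.566), length = 1.9
Total = 45.2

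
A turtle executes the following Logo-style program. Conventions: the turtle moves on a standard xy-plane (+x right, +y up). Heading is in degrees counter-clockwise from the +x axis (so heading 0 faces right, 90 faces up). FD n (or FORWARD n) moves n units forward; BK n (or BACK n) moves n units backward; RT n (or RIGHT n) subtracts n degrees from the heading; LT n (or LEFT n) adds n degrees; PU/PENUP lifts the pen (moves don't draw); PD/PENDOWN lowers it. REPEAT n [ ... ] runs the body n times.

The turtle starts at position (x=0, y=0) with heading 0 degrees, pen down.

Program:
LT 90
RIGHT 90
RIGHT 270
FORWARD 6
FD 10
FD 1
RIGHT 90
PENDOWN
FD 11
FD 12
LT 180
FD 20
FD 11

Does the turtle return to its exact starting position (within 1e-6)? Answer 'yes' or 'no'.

Executing turtle program step by step:
Start: pos=(0,0), heading=0, pen down
LT 90: heading 0 -> 90
RT 90: heading 90 -> 0
RT 270: heading 0 -> 90
FD 6: (0,0) -> (0,6) [heading=90, draw]
FD 10: (0,6) -> (0,16) [heading=90, draw]
FD 1: (0,16) -> (0,17) [heading=90, draw]
RT 90: heading 90 -> 0
PD: pen down
FD 11: (0,17) -> (11,17) [heading=0, draw]
FD 12: (11,17) -> (23,17) [heading=0, draw]
LT 180: heading 0 -> 180
FD 20: (23,17) -> (3,17) [heading=180, draw]
FD 11: (3,17) -> (-8,17) [heading=180, draw]
Final: pos=(-8,17), heading=180, 7 segment(s) drawn

Start position: (0, 0)
Final position: (-8, 17)
Distance = 18.788; >= 1e-6 -> NOT closed

Answer: no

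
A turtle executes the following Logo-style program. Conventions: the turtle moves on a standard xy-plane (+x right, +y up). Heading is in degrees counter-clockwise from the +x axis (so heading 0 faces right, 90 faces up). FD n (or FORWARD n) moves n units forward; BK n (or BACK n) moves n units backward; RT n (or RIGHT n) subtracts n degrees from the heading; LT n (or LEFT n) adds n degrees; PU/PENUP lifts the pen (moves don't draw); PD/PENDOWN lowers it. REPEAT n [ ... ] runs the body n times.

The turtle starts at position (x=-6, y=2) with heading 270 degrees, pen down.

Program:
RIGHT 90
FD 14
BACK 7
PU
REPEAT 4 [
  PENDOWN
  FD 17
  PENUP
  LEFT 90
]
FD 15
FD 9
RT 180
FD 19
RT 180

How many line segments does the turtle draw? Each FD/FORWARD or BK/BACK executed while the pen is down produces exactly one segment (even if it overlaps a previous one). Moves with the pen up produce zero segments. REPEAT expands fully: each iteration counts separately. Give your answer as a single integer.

Answer: 6

Derivation:
Executing turtle program step by step:
Start: pos=(-6,2), heading=270, pen down
RT 90: heading 270 -> 180
FD 14: (-6,2) -> (-20,2) [heading=180, draw]
BK 7: (-20,2) -> (-13,2) [heading=180, draw]
PU: pen up
REPEAT 4 [
  -- iteration 1/4 --
  PD: pen down
  FD 17: (-13,2) -> (-30,2) [heading=180, draw]
  PU: pen up
  LT 90: heading 180 -> 270
  -- iteration 2/4 --
  PD: pen down
  FD 17: (-30,2) -> (-30,-15) [heading=270, draw]
  PU: pen up
  LT 90: heading 270 -> 0
  -- iteration 3/4 --
  PD: pen down
  FD 17: (-30,-15) -> (-13,-15) [heading=0, draw]
  PU: pen up
  LT 90: heading 0 -> 90
  -- iteration 4/4 --
  PD: pen down
  FD 17: (-13,-15) -> (-13,2) [heading=90, draw]
  PU: pen up
  LT 90: heading 90 -> 180
]
FD 15: (-13,2) -> (-28,2) [heading=180, move]
FD 9: (-28,2) -> (-37,2) [heading=180, move]
RT 180: heading 180 -> 0
FD 19: (-37,2) -> (-18,2) [heading=0, move]
RT 180: heading 0 -> 180
Final: pos=(-18,2), heading=180, 6 segment(s) drawn
Segments drawn: 6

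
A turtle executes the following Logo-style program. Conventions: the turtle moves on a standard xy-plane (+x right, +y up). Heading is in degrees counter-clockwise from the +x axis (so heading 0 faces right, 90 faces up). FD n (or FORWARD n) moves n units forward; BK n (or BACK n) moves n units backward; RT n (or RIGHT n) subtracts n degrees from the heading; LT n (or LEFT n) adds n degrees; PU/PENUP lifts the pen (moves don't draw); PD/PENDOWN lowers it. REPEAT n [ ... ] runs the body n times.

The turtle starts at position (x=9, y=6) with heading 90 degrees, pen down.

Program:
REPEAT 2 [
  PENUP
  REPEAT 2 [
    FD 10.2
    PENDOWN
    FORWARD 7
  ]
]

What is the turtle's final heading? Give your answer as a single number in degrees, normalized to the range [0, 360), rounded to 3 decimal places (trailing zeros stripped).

Answer: 90

Derivation:
Executing turtle program step by step:
Start: pos=(9,6), heading=90, pen down
REPEAT 2 [
  -- iteration 1/2 --
  PU: pen up
  REPEAT 2 [
    -- iteration 1/2 --
    FD 10.2: (9,6) -> (9,16.2) [heading=90, move]
    PD: pen down
    FD 7: (9,16.2) -> (9,23.2) [heading=90, draw]
    -- iteration 2/2 --
    FD 10.2: (9,23.2) -> (9,33.4) [heading=90, draw]
    PD: pen down
    FD 7: (9,33.4) -> (9,40.4) [heading=90, draw]
  ]
  -- iteration 2/2 --
  PU: pen up
  REPEAT 2 [
    -- iteration 1/2 --
    FD 10.2: (9,40.4) -> (9,50.6) [heading=90, move]
    PD: pen down
    FD 7: (9,50.6) -> (9,57.6) [heading=90, draw]
    -- iteration 2/2 --
    FD 10.2: (9,57.6) -> (9,67.8) [heading=90, draw]
    PD: pen down
    FD 7: (9,67.8) -> (9,74.8) [heading=90, draw]
  ]
]
Final: pos=(9,74.8), heading=90, 6 segment(s) drawn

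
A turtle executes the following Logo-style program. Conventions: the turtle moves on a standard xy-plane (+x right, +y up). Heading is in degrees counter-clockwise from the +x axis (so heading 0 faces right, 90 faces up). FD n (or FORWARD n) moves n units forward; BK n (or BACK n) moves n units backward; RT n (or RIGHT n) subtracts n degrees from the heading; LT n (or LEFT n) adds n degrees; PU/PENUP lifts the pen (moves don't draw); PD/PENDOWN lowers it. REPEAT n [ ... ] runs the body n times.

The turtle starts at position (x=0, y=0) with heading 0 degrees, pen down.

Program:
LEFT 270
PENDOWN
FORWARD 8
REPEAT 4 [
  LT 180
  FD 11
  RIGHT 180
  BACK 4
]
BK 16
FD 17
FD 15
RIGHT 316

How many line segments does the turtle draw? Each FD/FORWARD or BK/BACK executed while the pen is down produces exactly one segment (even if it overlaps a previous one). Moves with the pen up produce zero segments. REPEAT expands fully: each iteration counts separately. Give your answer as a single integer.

Executing turtle program step by step:
Start: pos=(0,0), heading=0, pen down
LT 270: heading 0 -> 270
PD: pen down
FD 8: (0,0) -> (0,-8) [heading=270, draw]
REPEAT 4 [
  -- iteration 1/4 --
  LT 180: heading 270 -> 90
  FD 11: (0,-8) -> (0,3) [heading=90, draw]
  RT 180: heading 90 -> 270
  BK 4: (0,3) -> (0,7) [heading=270, draw]
  -- iteration 2/4 --
  LT 180: heading 270 -> 90
  FD 11: (0,7) -> (0,18) [heading=90, draw]
  RT 180: heading 90 -> 270
  BK 4: (0,18) -> (0,22) [heading=270, draw]
  -- iteration 3/4 --
  LT 180: heading 270 -> 90
  FD 11: (0,22) -> (0,33) [heading=90, draw]
  RT 180: heading 90 -> 270
  BK 4: (0,33) -> (0,37) [heading=270, draw]
  -- iteration 4/4 --
  LT 180: heading 270 -> 90
  FD 11: (0,37) -> (0,48) [heading=90, draw]
  RT 180: heading 90 -> 270
  BK 4: (0,48) -> (0,52) [heading=270, draw]
]
BK 16: (0,52) -> (0,68) [heading=270, draw]
FD 17: (0,68) -> (0,51) [heading=270, draw]
FD 15: (0,51) -> (0,36) [heading=270, draw]
RT 316: heading 270 -> 314
Final: pos=(0,36), heading=314, 12 segment(s) drawn
Segments drawn: 12

Answer: 12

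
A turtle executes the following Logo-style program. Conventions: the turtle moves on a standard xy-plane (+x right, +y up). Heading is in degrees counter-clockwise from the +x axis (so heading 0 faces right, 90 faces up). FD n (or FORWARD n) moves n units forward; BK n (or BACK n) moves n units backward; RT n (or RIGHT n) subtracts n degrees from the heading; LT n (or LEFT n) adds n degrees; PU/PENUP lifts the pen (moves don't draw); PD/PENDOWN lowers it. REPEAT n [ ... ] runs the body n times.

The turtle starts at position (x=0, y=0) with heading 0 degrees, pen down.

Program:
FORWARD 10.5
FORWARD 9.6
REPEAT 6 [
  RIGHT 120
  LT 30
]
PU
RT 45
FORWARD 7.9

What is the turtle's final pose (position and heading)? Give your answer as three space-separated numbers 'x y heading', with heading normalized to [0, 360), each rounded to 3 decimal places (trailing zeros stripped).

Executing turtle program step by step:
Start: pos=(0,0), heading=0, pen down
FD 10.5: (0,0) -> (10.5,0) [heading=0, draw]
FD 9.6: (10.5,0) -> (20.1,0) [heading=0, draw]
REPEAT 6 [
  -- iteration 1/6 --
  RT 120: heading 0 -> 240
  LT 30: heading 240 -> 270
  -- iteration 2/6 --
  RT 120: heading 270 -> 150
  LT 30: heading 150 -> 180
  -- iteration 3/6 --
  RT 120: heading 180 -> 60
  LT 30: heading 60 -> 90
  -- iteration 4/6 --
  RT 120: heading 90 -> 330
  LT 30: heading 330 -> 0
  -- iteration 5/6 --
  RT 120: heading 0 -> 240
  LT 30: heading 240 -> 270
  -- iteration 6/6 --
  RT 120: heading 270 -> 150
  LT 30: heading 150 -> 180
]
PU: pen up
RT 45: heading 180 -> 135
FD 7.9: (20.1,0) -> (14.514,5.586) [heading=135, move]
Final: pos=(14.514,5.586), heading=135, 2 segment(s) drawn

Answer: 14.514 5.586 135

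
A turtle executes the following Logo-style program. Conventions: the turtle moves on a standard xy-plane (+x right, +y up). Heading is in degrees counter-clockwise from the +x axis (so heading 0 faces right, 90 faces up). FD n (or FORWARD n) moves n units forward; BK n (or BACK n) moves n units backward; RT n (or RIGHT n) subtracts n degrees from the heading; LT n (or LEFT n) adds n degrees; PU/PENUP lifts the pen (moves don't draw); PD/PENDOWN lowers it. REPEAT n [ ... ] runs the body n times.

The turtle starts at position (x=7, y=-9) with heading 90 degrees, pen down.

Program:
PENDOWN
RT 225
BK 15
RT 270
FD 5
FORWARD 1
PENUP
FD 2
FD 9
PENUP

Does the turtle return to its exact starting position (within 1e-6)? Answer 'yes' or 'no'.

Answer: no

Derivation:
Executing turtle program step by step:
Start: pos=(7,-9), heading=90, pen down
PD: pen down
RT 225: heading 90 -> 225
BK 15: (7,-9) -> (17.607,1.607) [heading=225, draw]
RT 270: heading 225 -> 315
FD 5: (17.607,1.607) -> (21.142,-1.929) [heading=315, draw]
FD 1: (21.142,-1.929) -> (21.849,-2.636) [heading=315, draw]
PU: pen up
FD 2: (21.849,-2.636) -> (23.263,-4.05) [heading=315, move]
FD 9: (23.263,-4.05) -> (29.627,-10.414) [heading=315, move]
PU: pen up
Final: pos=(29.627,-10.414), heading=315, 3 segment(s) drawn

Start position: (7, -9)
Final position: (29.627, -10.414)
Distance = 22.672; >= 1e-6 -> NOT closed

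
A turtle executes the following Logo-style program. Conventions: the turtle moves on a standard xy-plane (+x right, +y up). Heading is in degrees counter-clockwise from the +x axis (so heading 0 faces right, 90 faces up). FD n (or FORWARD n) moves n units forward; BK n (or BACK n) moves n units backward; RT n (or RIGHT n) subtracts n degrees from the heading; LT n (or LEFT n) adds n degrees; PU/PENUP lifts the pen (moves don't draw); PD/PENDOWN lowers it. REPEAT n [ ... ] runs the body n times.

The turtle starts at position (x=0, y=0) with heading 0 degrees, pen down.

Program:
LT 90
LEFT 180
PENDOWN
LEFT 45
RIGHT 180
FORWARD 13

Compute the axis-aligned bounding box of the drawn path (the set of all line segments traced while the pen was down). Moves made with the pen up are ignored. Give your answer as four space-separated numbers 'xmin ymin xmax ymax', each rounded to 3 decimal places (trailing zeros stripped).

Answer: -9.192 0 0 9.192

Derivation:
Executing turtle program step by step:
Start: pos=(0,0), heading=0, pen down
LT 90: heading 0 -> 90
LT 180: heading 90 -> 270
PD: pen down
LT 45: heading 270 -> 315
RT 180: heading 315 -> 135
FD 13: (0,0) -> (-9.192,9.192) [heading=135, draw]
Final: pos=(-9.192,9.192), heading=135, 1 segment(s) drawn

Segment endpoints: x in {-9.192, 0}, y in {0, 9.192}
xmin=-9.192, ymin=0, xmax=0, ymax=9.192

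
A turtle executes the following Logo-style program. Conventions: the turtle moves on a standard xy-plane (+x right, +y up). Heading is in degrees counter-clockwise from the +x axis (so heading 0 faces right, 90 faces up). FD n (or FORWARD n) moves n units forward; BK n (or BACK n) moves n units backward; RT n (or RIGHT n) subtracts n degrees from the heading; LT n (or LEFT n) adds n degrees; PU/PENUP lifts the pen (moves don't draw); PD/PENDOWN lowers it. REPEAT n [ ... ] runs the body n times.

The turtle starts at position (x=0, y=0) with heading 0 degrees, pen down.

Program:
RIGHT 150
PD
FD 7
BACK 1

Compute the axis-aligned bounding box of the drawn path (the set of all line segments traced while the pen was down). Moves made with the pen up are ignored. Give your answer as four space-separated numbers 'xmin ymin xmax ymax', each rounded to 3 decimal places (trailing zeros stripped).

Executing turtle program step by step:
Start: pos=(0,0), heading=0, pen down
RT 150: heading 0 -> 210
PD: pen down
FD 7: (0,0) -> (-6.062,-3.5) [heading=210, draw]
BK 1: (-6.062,-3.5) -> (-5.196,-3) [heading=210, draw]
Final: pos=(-5.196,-3), heading=210, 2 segment(s) drawn

Segment endpoints: x in {-6.062, -5.196, 0}, y in {-3.5, -3, 0}
xmin=-6.062, ymin=-3.5, xmax=0, ymax=0

Answer: -6.062 -3.5 0 0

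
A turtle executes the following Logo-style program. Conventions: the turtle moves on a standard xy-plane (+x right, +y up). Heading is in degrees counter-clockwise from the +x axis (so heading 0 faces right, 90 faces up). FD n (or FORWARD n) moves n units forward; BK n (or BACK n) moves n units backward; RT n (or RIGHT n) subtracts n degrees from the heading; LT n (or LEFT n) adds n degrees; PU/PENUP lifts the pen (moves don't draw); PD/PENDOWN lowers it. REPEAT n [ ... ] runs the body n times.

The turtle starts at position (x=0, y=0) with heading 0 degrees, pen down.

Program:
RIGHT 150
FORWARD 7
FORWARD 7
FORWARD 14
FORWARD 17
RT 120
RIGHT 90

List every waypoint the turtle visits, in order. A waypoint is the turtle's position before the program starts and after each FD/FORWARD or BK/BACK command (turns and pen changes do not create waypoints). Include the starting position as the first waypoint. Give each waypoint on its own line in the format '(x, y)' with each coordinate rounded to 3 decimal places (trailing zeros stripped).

Answer: (0, 0)
(-6.062, -3.5)
(-12.124, -7)
(-24.249, -14)
(-38.971, -22.5)

Derivation:
Executing turtle program step by step:
Start: pos=(0,0), heading=0, pen down
RT 150: heading 0 -> 210
FD 7: (0,0) -> (-6.062,-3.5) [heading=210, draw]
FD 7: (-6.062,-3.5) -> (-12.124,-7) [heading=210, draw]
FD 14: (-12.124,-7) -> (-24.249,-14) [heading=210, draw]
FD 17: (-24.249,-14) -> (-38.971,-22.5) [heading=210, draw]
RT 120: heading 210 -> 90
RT 90: heading 90 -> 0
Final: pos=(-38.971,-22.5), heading=0, 4 segment(s) drawn
Waypoints (5 total):
(0, 0)
(-6.062, -3.5)
(-12.124, -7)
(-24.249, -14)
(-38.971, -22.5)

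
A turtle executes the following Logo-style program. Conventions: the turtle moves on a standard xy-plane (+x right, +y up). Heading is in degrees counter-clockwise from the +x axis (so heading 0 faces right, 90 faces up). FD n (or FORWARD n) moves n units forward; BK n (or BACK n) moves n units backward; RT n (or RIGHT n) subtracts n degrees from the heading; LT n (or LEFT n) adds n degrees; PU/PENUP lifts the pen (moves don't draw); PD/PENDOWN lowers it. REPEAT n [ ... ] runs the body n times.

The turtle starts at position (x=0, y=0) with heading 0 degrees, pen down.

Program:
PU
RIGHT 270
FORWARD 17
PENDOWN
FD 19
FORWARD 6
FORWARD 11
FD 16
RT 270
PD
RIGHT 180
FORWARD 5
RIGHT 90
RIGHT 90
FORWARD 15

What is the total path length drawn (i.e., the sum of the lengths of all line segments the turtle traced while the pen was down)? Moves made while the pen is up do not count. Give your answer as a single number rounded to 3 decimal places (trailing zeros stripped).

Executing turtle program step by step:
Start: pos=(0,0), heading=0, pen down
PU: pen up
RT 270: heading 0 -> 90
FD 17: (0,0) -> (0,17) [heading=90, move]
PD: pen down
FD 19: (0,17) -> (0,36) [heading=90, draw]
FD 6: (0,36) -> (0,42) [heading=90, draw]
FD 11: (0,42) -> (0,53) [heading=90, draw]
FD 16: (0,53) -> (0,69) [heading=90, draw]
RT 270: heading 90 -> 180
PD: pen down
RT 180: heading 180 -> 0
FD 5: (0,69) -> (5,69) [heading=0, draw]
RT 90: heading 0 -> 270
RT 90: heading 270 -> 180
FD 15: (5,69) -> (-10,69) [heading=180, draw]
Final: pos=(-10,69), heading=180, 6 segment(s) drawn

Segment lengths:
  seg 1: (0,17) -> (0,36), length = 19
  seg 2: (0,36) -> (0,42), length = 6
  seg 3: (0,42) -> (0,53), length = 11
  seg 4: (0,53) -> (0,69), length = 16
  seg 5: (0,69) -> (5,69), length = 5
  seg 6: (5,69) -> (-10,69), length = 15
Total = 72

Answer: 72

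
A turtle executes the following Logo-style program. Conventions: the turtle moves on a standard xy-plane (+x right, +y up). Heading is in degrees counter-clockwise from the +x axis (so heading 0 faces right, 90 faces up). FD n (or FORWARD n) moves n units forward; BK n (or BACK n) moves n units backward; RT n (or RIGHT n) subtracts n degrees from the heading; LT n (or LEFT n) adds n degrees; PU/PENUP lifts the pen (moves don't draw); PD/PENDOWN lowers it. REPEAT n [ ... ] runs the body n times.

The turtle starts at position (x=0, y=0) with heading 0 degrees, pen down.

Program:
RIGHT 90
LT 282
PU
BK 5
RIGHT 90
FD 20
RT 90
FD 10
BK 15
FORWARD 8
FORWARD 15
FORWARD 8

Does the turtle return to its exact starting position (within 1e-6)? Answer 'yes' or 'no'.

Answer: no

Derivation:
Executing turtle program step by step:
Start: pos=(0,0), heading=0, pen down
RT 90: heading 0 -> 270
LT 282: heading 270 -> 192
PU: pen up
BK 5: (0,0) -> (4.891,1.04) [heading=192, move]
RT 90: heading 192 -> 102
FD 20: (4.891,1.04) -> (0.733,20.603) [heading=102, move]
RT 90: heading 102 -> 12
FD 10: (0.733,20.603) -> (10.514,22.682) [heading=12, move]
BK 15: (10.514,22.682) -> (-4.158,19.563) [heading=12, move]
FD 8: (-4.158,19.563) -> (3.667,21.226) [heading=12, move]
FD 15: (3.667,21.226) -> (18.339,24.345) [heading=12, move]
FD 8: (18.339,24.345) -> (26.164,26.008) [heading=12, move]
Final: pos=(26.164,26.008), heading=12, 0 segment(s) drawn

Start position: (0, 0)
Final position: (26.164, 26.008)
Distance = 36.892; >= 1e-6 -> NOT closed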